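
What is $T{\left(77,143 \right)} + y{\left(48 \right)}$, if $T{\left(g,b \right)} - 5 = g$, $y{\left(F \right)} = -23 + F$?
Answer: $107$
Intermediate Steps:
$T{\left(g,b \right)} = 5 + g$
$T{\left(77,143 \right)} + y{\left(48 \right)} = \left(5 + 77\right) + \left(-23 + 48\right) = 82 + 25 = 107$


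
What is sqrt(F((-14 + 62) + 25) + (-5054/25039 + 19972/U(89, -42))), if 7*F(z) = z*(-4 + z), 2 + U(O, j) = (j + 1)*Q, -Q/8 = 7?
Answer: 9*sqrt(3087878456167)/586117 ≈ 26.983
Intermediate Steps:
Q = -56 (Q = -8*7 = -56)
U(O, j) = -58 - 56*j (U(O, j) = -2 + (j + 1)*(-56) = -2 + (1 + j)*(-56) = -2 + (-56 - 56*j) = -58 - 56*j)
F(z) = z*(-4 + z)/7 (F(z) = (z*(-4 + z))/7 = z*(-4 + z)/7)
sqrt(F((-14 + 62) + 25) + (-5054/25039 + 19972/U(89, -42))) = sqrt(((-14 + 62) + 25)*(-4 + ((-14 + 62) + 25))/7 + (-5054/25039 + 19972/(-58 - 56*(-42)))) = sqrt((48 + 25)*(-4 + (48 + 25))/7 + (-5054*1/25039 + 19972/(-58 + 2352))) = sqrt((1/7)*73*(-4 + 73) + (-722/3577 + 19972/2294)) = sqrt((1/7)*73*69 + (-722/3577 + 19972*(1/2294))) = sqrt(5037/7 + (-722/3577 + 9986/1147)) = sqrt(5037/7 + 34891788/4102819) = sqrt(2987163117/4102819) = 9*sqrt(3087878456167)/586117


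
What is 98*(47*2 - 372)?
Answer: -27244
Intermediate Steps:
98*(47*2 - 372) = 98*(94 - 372) = 98*(-278) = -27244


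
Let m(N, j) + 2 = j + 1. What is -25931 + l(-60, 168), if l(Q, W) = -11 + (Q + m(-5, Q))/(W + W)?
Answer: -8716633/336 ≈ -25942.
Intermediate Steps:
m(N, j) = -1 + j (m(N, j) = -2 + (j + 1) = -2 + (1 + j) = -1 + j)
l(Q, W) = -11 + (-1 + 2*Q)/(2*W) (l(Q, W) = -11 + (Q + (-1 + Q))/(W + W) = -11 + (-1 + 2*Q)/((2*W)) = -11 + (-1 + 2*Q)*(1/(2*W)) = -11 + (-1 + 2*Q)/(2*W))
-25931 + l(-60, 168) = -25931 + (-1/2 - 60 - 11*168)/168 = -25931 + (-1/2 - 60 - 1848)/168 = -25931 + (1/168)*(-3817/2) = -25931 - 3817/336 = -8716633/336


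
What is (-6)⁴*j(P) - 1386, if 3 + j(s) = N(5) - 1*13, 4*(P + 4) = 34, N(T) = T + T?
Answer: -9162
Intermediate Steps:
N(T) = 2*T
P = 9/2 (P = -4 + (¼)*34 = -4 + 17/2 = 9/2 ≈ 4.5000)
j(s) = -6 (j(s) = -3 + (2*5 - 1*13) = -3 + (10 - 13) = -3 - 3 = -6)
(-6)⁴*j(P) - 1386 = (-6)⁴*(-6) - 1386 = 1296*(-6) - 1386 = -7776 - 1386 = -9162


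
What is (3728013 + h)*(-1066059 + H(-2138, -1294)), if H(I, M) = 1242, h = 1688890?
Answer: -5768010401751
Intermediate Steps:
(3728013 + h)*(-1066059 + H(-2138, -1294)) = (3728013 + 1688890)*(-1066059 + 1242) = 5416903*(-1064817) = -5768010401751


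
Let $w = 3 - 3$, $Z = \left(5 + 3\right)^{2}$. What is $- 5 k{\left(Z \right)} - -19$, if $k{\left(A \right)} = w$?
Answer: $19$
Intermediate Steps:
$Z = 64$ ($Z = 8^{2} = 64$)
$w = 0$
$k{\left(A \right)} = 0$
$- 5 k{\left(Z \right)} - -19 = \left(-5\right) 0 - -19 = 0 + 19 = 19$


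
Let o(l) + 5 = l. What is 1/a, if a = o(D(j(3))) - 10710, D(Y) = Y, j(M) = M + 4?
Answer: -1/10708 ≈ -9.3388e-5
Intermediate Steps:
j(M) = 4 + M
o(l) = -5 + l
a = -10708 (a = (-5 + (4 + 3)) - 10710 = (-5 + 7) - 10710 = 2 - 10710 = -10708)
1/a = 1/(-10708) = -1/10708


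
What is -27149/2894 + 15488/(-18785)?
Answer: -554816237/54363790 ≈ -10.206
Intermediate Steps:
-27149/2894 + 15488/(-18785) = -27149*1/2894 + 15488*(-1/18785) = -27149/2894 - 15488/18785 = -554816237/54363790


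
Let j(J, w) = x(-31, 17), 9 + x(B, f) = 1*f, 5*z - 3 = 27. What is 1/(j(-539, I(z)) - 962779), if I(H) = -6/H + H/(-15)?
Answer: -1/962771 ≈ -1.0387e-6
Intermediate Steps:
z = 6 (z = ⅗ + (⅕)*27 = ⅗ + 27/5 = 6)
x(B, f) = -9 + f (x(B, f) = -9 + 1*f = -9 + f)
I(H) = -6/H - H/15 (I(H) = -6/H + H*(-1/15) = -6/H - H/15)
j(J, w) = 8 (j(J, w) = -9 + 17 = 8)
1/(j(-539, I(z)) - 962779) = 1/(8 - 962779) = 1/(-962771) = -1/962771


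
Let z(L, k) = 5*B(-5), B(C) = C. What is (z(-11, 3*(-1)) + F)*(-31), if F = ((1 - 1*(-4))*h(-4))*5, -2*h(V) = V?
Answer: -775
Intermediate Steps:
h(V) = -V/2
z(L, k) = -25 (z(L, k) = 5*(-5) = -25)
F = 50 (F = ((1 - 1*(-4))*(-½*(-4)))*5 = ((1 + 4)*2)*5 = (5*2)*5 = 10*5 = 50)
(z(-11, 3*(-1)) + F)*(-31) = (-25 + 50)*(-31) = 25*(-31) = -775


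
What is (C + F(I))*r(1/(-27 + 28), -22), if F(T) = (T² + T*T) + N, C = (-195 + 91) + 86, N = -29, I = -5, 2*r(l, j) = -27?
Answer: -81/2 ≈ -40.500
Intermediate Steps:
r(l, j) = -27/2 (r(l, j) = (½)*(-27) = -27/2)
C = -18 (C = -104 + 86 = -18)
F(T) = -29 + 2*T² (F(T) = (T² + T*T) - 29 = (T² + T²) - 29 = 2*T² - 29 = -29 + 2*T²)
(C + F(I))*r(1/(-27 + 28), -22) = (-18 + (-29 + 2*(-5)²))*(-27/2) = (-18 + (-29 + 2*25))*(-27/2) = (-18 + (-29 + 50))*(-27/2) = (-18 + 21)*(-27/2) = 3*(-27/2) = -81/2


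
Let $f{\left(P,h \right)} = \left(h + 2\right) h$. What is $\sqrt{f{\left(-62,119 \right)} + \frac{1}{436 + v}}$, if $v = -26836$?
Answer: $\frac{\sqrt{25088817534}}{1320} \approx 120.0$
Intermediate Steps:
$f{\left(P,h \right)} = h \left(2 + h\right)$ ($f{\left(P,h \right)} = \left(2 + h\right) h = h \left(2 + h\right)$)
$\sqrt{f{\left(-62,119 \right)} + \frac{1}{436 + v}} = \sqrt{119 \left(2 + 119\right) + \frac{1}{436 - 26836}} = \sqrt{119 \cdot 121 + \frac{1}{-26400}} = \sqrt{14399 - \frac{1}{26400}} = \sqrt{\frac{380133599}{26400}} = \frac{\sqrt{25088817534}}{1320}$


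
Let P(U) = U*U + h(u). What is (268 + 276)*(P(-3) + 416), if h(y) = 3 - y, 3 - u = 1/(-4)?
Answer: 231064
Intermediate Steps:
u = 13/4 (u = 3 - 1/(-4) = 3 - (-1)/4 = 3 - 1*(-1/4) = 3 + 1/4 = 13/4 ≈ 3.2500)
P(U) = -1/4 + U**2 (P(U) = U*U + (3 - 1*13/4) = U**2 + (3 - 13/4) = U**2 - 1/4 = -1/4 + U**2)
(268 + 276)*(P(-3) + 416) = (268 + 276)*((-1/4 + (-3)**2) + 416) = 544*((-1/4 + 9) + 416) = 544*(35/4 + 416) = 544*(1699/4) = 231064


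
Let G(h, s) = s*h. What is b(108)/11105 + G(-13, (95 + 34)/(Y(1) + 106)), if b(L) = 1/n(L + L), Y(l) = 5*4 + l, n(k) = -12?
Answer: -223477147/16924020 ≈ -13.205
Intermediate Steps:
Y(l) = 20 + l
b(L) = -1/12 (b(L) = 1/(-12) = -1/12)
G(h, s) = h*s
b(108)/11105 + G(-13, (95 + 34)/(Y(1) + 106)) = -1/12/11105 - 13*(95 + 34)/((20 + 1) + 106) = -1/12*1/11105 - 1677/(21 + 106) = -1/133260 - 1677/127 = -223477147/16924020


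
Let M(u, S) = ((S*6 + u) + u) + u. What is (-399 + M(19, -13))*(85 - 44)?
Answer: -17220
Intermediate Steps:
M(u, S) = 3*u + 6*S (M(u, S) = ((6*S + u) + u) + u = ((u + 6*S) + u) + u = (2*u + 6*S) + u = 3*u + 6*S)
(-399 + M(19, -13))*(85 - 44) = (-399 + (3*19 + 6*(-13)))*(85 - 44) = (-399 + (57 - 78))*41 = (-399 - 21)*41 = -420*41 = -17220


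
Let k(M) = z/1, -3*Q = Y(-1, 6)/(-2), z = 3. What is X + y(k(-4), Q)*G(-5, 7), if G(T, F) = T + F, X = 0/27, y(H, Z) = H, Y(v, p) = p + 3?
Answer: 6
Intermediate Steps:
Y(v, p) = 3 + p
Q = 3/2 (Q = -(3 + 6)/(3*(-2)) = -3*(-1)/2 = -⅓*(-9/2) = 3/2 ≈ 1.5000)
k(M) = 3 (k(M) = 3/1 = 3*1 = 3)
X = 0 (X = 0*(1/27) = 0)
G(T, F) = F + T
X + y(k(-4), Q)*G(-5, 7) = 0 + 3*(7 - 5) = 0 + 3*2 = 0 + 6 = 6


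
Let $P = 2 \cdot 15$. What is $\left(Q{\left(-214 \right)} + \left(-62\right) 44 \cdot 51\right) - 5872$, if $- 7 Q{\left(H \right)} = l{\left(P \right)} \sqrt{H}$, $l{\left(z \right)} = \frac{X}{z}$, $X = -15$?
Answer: $-145000 + \frac{i \sqrt{214}}{14} \approx -1.45 \cdot 10^{5} + 1.0449 i$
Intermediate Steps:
$P = 30$
$l{\left(z \right)} = - \frac{15}{z}$
$Q{\left(H \right)} = \frac{\sqrt{H}}{14}$ ($Q{\left(H \right)} = - \frac{- \frac{15}{30} \sqrt{H}}{7} = - \frac{\left(-15\right) \frac{1}{30} \sqrt{H}}{7} = - \frac{\left(- \frac{1}{2}\right) \sqrt{H}}{7} = \frac{\sqrt{H}}{14}$)
$\left(Q{\left(-214 \right)} + \left(-62\right) 44 \cdot 51\right) - 5872 = \left(\frac{\sqrt{-214}}{14} + \left(-62\right) 44 \cdot 51\right) - 5872 = \left(\frac{i \sqrt{214}}{14} - 139128\right) - 5872 = \left(-139128 + \frac{i \sqrt{214}}{14}\right) - 5872 = -145000 + \frac{i \sqrt{214}}{14}$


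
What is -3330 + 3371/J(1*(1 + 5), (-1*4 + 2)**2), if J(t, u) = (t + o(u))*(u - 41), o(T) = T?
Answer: -1235471/370 ≈ -3339.1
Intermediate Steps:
J(t, u) = (-41 + u)*(t + u) (J(t, u) = (t + u)*(u - 41) = (t + u)*(-41 + u) = (-41 + u)*(t + u))
-3330 + 3371/J(1*(1 + 5), (-1*4 + 2)**2) = -3330 + 3371/(((-1*4 + 2)**2)**2 - 41*(1 + 5) - 41*(-1*4 + 2)**2 + (1*(1 + 5))*(-1*4 + 2)**2) = -3330 + 3371/(((-4 + 2)**2)**2 - 41*6 - 41*(-4 + 2)**2 + (1*6)*(-4 + 2)**2) = -3330 + 3371/(((-2)**2)**2 - 41*6 - 41*(-2)**2 + 6*(-2)**2) = -3330 + 3371/(4**2 - 246 - 41*4 + 6*4) = -3330 + 3371/(16 - 246 - 164 + 24) = -3330 + 3371/(-370) = -3330 + 3371*(-1/370) = -3330 - 3371/370 = -1235471/370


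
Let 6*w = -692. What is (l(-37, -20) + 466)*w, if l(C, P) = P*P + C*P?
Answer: -555676/3 ≈ -1.8523e+5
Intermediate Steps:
w = -346/3 (w = (⅙)*(-692) = -346/3 ≈ -115.33)
l(C, P) = P² + C*P
(l(-37, -20) + 466)*w = (-20*(-37 - 20) + 466)*(-346/3) = (-20*(-57) + 466)*(-346/3) = (1140 + 466)*(-346/3) = 1606*(-346/3) = -555676/3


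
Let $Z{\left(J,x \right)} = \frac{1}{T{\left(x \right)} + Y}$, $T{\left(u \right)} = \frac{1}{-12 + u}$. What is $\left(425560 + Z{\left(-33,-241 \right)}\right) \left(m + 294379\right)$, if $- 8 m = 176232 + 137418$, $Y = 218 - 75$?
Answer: $\frac{15714466705423703}{144712} \approx 1.0859 \cdot 10^{11}$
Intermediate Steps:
$Y = 143$ ($Y = 218 - 75 = 143$)
$m = - \frac{156825}{4}$ ($m = - \frac{176232 + 137418}{8} = \left(- \frac{1}{8}\right) 313650 = - \frac{156825}{4} \approx -39206.0$)
$Z{\left(J,x \right)} = \frac{1}{143 + \frac{1}{-12 + x}}$ ($Z{\left(J,x \right)} = \frac{1}{\frac{1}{-12 + x} + 143} = \frac{1}{143 + \frac{1}{-12 + x}}$)
$\left(425560 + Z{\left(-33,-241 \right)}\right) \left(m + 294379\right) = \left(425560 + \frac{-12 - 241}{-1715 + 143 \left(-241\right)}\right) \left(- \frac{156825}{4} + 294379\right) = \left(425560 + \frac{1}{-1715 - 34463} \left(-253\right)\right) \frac{1020691}{4} = \left(425560 + \frac{1}{-36178} \left(-253\right)\right) \frac{1020691}{4} = \left(425560 - - \frac{253}{36178}\right) \frac{1020691}{4} = \left(425560 + \frac{253}{36178}\right) \frac{1020691}{4} = \frac{15395909933}{36178} \cdot \frac{1020691}{4} = \frac{15714466705423703}{144712}$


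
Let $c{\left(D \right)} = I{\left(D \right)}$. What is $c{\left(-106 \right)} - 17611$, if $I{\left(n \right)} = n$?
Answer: $-17717$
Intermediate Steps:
$c{\left(D \right)} = D$
$c{\left(-106 \right)} - 17611 = -106 - 17611 = -17717$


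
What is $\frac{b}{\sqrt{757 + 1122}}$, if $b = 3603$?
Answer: $\frac{3603 \sqrt{1879}}{1879} \approx 83.119$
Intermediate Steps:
$\frac{b}{\sqrt{757 + 1122}} = \frac{3603}{\sqrt{757 + 1122}} = \frac{3603}{\sqrt{1879}} = 3603 \frac{\sqrt{1879}}{1879} = \frac{3603 \sqrt{1879}}{1879}$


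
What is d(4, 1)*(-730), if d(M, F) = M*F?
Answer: -2920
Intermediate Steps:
d(M, F) = F*M
d(4, 1)*(-730) = (1*4)*(-730) = 4*(-730) = -2920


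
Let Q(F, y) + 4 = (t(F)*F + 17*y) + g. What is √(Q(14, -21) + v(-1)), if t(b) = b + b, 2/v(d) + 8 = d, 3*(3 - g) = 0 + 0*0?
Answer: 4*√19/3 ≈ 5.8119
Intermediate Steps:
g = 3 (g = 3 - (0 + 0*0)/3 = 3 - (0 + 0)/3 = 3 - ⅓*0 = 3 + 0 = 3)
v(d) = 2/(-8 + d)
t(b) = 2*b
Q(F, y) = -1 + 2*F² + 17*y (Q(F, y) = -4 + (((2*F)*F + 17*y) + 3) = -4 + ((2*F² + 17*y) + 3) = -4 + (3 + 2*F² + 17*y) = -1 + 2*F² + 17*y)
√(Q(14, -21) + v(-1)) = √((-1 + 2*14² + 17*(-21)) + 2/(-8 - 1)) = √((-1 + 2*196 - 357) + 2/(-9)) = √((-1 + 392 - 357) + 2*(-⅑)) = √(34 - 2/9) = √(304/9) = 4*√19/3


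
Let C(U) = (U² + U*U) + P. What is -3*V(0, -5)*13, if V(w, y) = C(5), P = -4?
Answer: -1794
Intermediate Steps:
C(U) = -4 + 2*U² (C(U) = (U² + U*U) - 4 = (U² + U²) - 4 = 2*U² - 4 = -4 + 2*U²)
V(w, y) = 46 (V(w, y) = -4 + 2*5² = -4 + 2*25 = -4 + 50 = 46)
-3*V(0, -5)*13 = -3*46*13 = -138*13 = -1794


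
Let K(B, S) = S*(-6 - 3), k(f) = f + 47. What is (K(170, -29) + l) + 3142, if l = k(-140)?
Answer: 3310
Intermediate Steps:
k(f) = 47 + f
K(B, S) = -9*S (K(B, S) = S*(-9) = -9*S)
l = -93 (l = 47 - 140 = -93)
(K(170, -29) + l) + 3142 = (-9*(-29) - 93) + 3142 = (261 - 93) + 3142 = 168 + 3142 = 3310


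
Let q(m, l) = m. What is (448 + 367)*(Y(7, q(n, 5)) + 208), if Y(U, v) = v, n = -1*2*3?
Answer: 164630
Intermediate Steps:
n = -6 (n = -2*3 = -6)
(448 + 367)*(Y(7, q(n, 5)) + 208) = (448 + 367)*(-6 + 208) = 815*202 = 164630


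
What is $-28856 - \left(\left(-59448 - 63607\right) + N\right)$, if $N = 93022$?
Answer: $1177$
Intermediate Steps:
$-28856 - \left(\left(-59448 - 63607\right) + N\right) = -28856 - \left(\left(-59448 - 63607\right) + 93022\right) = -28856 - \left(-123055 + 93022\right) = -28856 - -30033 = -28856 + 30033 = 1177$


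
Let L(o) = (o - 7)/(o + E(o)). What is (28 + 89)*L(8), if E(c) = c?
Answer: 117/16 ≈ 7.3125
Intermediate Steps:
L(o) = (-7 + o)/(2*o) (L(o) = (o - 7)/(o + o) = (-7 + o)/((2*o)) = (-7 + o)*(1/(2*o)) = (-7 + o)/(2*o))
(28 + 89)*L(8) = (28 + 89)*((½)*(-7 + 8)/8) = 117*((½)*(⅛)*1) = 117*(1/16) = 117/16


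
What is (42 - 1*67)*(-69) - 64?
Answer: 1661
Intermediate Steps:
(42 - 1*67)*(-69) - 64 = (42 - 67)*(-69) - 64 = -25*(-69) - 64 = 1725 - 64 = 1661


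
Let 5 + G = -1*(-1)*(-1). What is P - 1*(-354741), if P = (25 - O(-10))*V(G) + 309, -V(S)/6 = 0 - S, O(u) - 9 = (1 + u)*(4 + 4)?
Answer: 351882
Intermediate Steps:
O(u) = 17 + 8*u (O(u) = 9 + (1 + u)*(4 + 4) = 9 + (1 + u)*8 = 9 + (8 + 8*u) = 17 + 8*u)
G = -6 (G = -5 - 1*(-1)*(-1) = -5 + 1*(-1) = -5 - 1 = -6)
V(S) = 6*S (V(S) = -6*(0 - S) = -(-6)*S = 6*S)
P = -2859 (P = (25 - (17 + 8*(-10)))*(6*(-6)) + 309 = (25 - (17 - 80))*(-36) + 309 = (25 - 1*(-63))*(-36) + 309 = (25 + 63)*(-36) + 309 = 88*(-36) + 309 = -3168 + 309 = -2859)
P - 1*(-354741) = -2859 - 1*(-354741) = -2859 + 354741 = 351882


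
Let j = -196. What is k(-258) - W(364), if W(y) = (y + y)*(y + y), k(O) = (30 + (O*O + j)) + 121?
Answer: -463465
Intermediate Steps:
k(O) = -45 + O**2 (k(O) = (30 + (O*O - 196)) + 121 = (30 + (O**2 - 196)) + 121 = (30 + (-196 + O**2)) + 121 = (-166 + O**2) + 121 = -45 + O**2)
W(y) = 4*y**2 (W(y) = (2*y)*(2*y) = 4*y**2)
k(-258) - W(364) = (-45 + (-258)**2) - 4*364**2 = (-45 + 66564) - 4*132496 = 66519 - 1*529984 = 66519 - 529984 = -463465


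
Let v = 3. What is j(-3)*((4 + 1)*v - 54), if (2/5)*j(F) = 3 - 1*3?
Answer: 0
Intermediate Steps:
j(F) = 0 (j(F) = 5*(3 - 1*3)/2 = 5*(3 - 3)/2 = (5/2)*0 = 0)
j(-3)*((4 + 1)*v - 54) = 0*((4 + 1)*3 - 54) = 0*(5*3 - 54) = 0*(15 - 54) = 0*(-39) = 0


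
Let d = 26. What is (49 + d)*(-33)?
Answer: -2475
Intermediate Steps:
(49 + d)*(-33) = (49 + 26)*(-33) = 75*(-33) = -2475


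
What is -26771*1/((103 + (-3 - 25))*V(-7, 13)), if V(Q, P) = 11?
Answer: -26771/825 ≈ -32.450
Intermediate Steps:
-26771*1/((103 + (-3 - 25))*V(-7, 13)) = -26771*1/(11*(103 + (-3 - 25))) = -26771*1/(11*(103 - 28)) = -26771/(11*75) = -26771/825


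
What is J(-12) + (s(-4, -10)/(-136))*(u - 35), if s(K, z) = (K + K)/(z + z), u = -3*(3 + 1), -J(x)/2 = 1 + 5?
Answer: -4033/340 ≈ -11.862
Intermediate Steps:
J(x) = -12 (J(x) = -2*(1 + 5) = -2*6 = -12)
u = -12 (u = -3*4 = -12)
s(K, z) = K/z (s(K, z) = (2*K)/((2*z)) = (2*K)*(1/(2*z)) = K/z)
J(-12) + (s(-4, -10)/(-136))*(u - 35) = -12 + (-4/(-10)/(-136))*(-12 - 35) = -12 + (-4*(-⅒)*(-1/136))*(-47) = -12 + ((⅖)*(-1/136))*(-47) = -12 - 1/340*(-47) = -12 + 47/340 = -4033/340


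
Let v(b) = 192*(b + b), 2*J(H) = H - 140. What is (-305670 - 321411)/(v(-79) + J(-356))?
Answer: 627081/30584 ≈ 20.504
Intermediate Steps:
J(H) = -70 + H/2 (J(H) = (H - 140)/2 = (-140 + H)/2 = -70 + H/2)
v(b) = 384*b (v(b) = 192*(2*b) = 384*b)
(-305670 - 321411)/(v(-79) + J(-356)) = (-305670 - 321411)/(384*(-79) + (-70 + (½)*(-356))) = -627081/(-30336 + (-70 - 178)) = -627081/(-30336 - 248) = -627081/(-30584) = -627081*(-1/30584) = 627081/30584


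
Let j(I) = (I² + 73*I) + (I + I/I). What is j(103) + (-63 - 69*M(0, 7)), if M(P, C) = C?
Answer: 17686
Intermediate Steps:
j(I) = 1 + I² + 74*I (j(I) = (I² + 73*I) + (I + 1) = (I² + 73*I) + (1 + I) = 1 + I² + 74*I)
j(103) + (-63 - 69*M(0, 7)) = (1 + 103² + 74*103) + (-63 - 69*7) = (1 + 10609 + 7622) + (-63 - 483) = 18232 - 546 = 17686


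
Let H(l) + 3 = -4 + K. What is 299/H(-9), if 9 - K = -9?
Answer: 299/11 ≈ 27.182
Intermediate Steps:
K = 18 (K = 9 - 1*(-9) = 9 + 9 = 18)
H(l) = 11 (H(l) = -3 + (-4 + 18) = -3 + 14 = 11)
299/H(-9) = 299/11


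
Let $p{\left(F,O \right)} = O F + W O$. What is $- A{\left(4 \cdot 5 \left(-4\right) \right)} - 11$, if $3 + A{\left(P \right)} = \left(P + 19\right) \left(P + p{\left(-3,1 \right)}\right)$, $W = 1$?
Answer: $-5010$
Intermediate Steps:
$p{\left(F,O \right)} = O + F O$ ($p{\left(F,O \right)} = O F + 1 O = F O + O = O + F O$)
$A{\left(P \right)} = -3 + \left(-2 + P\right) \left(19 + P\right)$ ($A{\left(P \right)} = -3 + \left(P + 19\right) \left(P + 1 \left(1 - 3\right)\right) = -3 + \left(19 + P\right) \left(P + 1 \left(-2\right)\right) = -3 + \left(19 + P\right) \left(P - 2\right) = -3 + \left(19 + P\right) \left(-2 + P\right) = -3 + \left(-2 + P\right) \left(19 + P\right)$)
$- A{\left(4 \cdot 5 \left(-4\right) \right)} - 11 = - (-41 + \left(4 \cdot 5 \left(-4\right)\right)^{2} + 17 \cdot 4 \cdot 5 \left(-4\right)) - 11 = - (-41 + \left(20 \left(-4\right)\right)^{2} + 17 \cdot 20 \left(-4\right)) - 11 = - (-41 + \left(-80\right)^{2} + 17 \left(-80\right)) - 11 = - (-41 + 6400 - 1360) - 11 = \left(-1\right) 4999 - 11 = -4999 - 11 = -5010$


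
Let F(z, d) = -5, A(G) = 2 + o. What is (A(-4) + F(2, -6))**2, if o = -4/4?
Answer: 16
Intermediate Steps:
o = -1 (o = -4*1/4 = -1)
A(G) = 1 (A(G) = 2 - 1 = 1)
(A(-4) + F(2, -6))**2 = (1 - 5)**2 = (-4)**2 = 16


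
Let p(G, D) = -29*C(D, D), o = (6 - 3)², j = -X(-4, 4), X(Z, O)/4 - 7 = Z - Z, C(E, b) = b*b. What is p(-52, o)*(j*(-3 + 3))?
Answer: 0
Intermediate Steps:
C(E, b) = b²
X(Z, O) = 28 (X(Z, O) = 28 + 4*(Z - Z) = 28 + 4*0 = 28 + 0 = 28)
j = -28 (j = -1*28 = -28)
o = 9 (o = 3² = 9)
p(G, D) = -29*D²
p(-52, o)*(j*(-3 + 3)) = (-29*9²)*(-28*(-3 + 3)) = (-29*81)*(-28*0) = -2349*0 = 0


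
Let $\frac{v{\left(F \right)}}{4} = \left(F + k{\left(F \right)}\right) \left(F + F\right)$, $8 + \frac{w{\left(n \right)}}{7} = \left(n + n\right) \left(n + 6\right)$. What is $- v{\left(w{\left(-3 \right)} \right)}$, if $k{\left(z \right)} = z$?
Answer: $-529984$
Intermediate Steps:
$w{\left(n \right)} = -56 + 14 n \left(6 + n\right)$ ($w{\left(n \right)} = -56 + 7 \left(n + n\right) \left(n + 6\right) = -56 + 7 \cdot 2 n \left(6 + n\right) = -56 + 14 n \left(6 + n\right)$)
$v{\left(F \right)} = 16 F^{2}$ ($v{\left(F \right)} = 4 \left(F + F\right) \left(F + F\right) = 4 \cdot 2 F 2 F = 4 \cdot 4 F^{2} = 16 F^{2}$)
$- v{\left(w{\left(-3 \right)} \right)} = - 16 \left(-56 + 14 \left(-3\right)^{2} + 84 \left(-3\right)\right)^{2} = - 16 \left(-56 + 14 \cdot 9 - 252\right)^{2} = - 16 \left(-56 + 126 - 252\right)^{2} = - 16 \left(-182\right)^{2} = - 16 \cdot 33124 = \left(-1\right) 529984 = -529984$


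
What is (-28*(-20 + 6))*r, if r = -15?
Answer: -5880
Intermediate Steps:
(-28*(-20 + 6))*r = -28*(-20 + 6)*(-15) = -28*(-14)*(-15) = 392*(-15) = -5880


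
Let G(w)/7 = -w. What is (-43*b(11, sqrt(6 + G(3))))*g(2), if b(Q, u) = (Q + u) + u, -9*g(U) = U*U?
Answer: 1892/9 + 344*I*sqrt(15)/9 ≈ 210.22 + 148.03*I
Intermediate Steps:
G(w) = -7*w (G(w) = 7*(-w) = -7*w)
g(U) = -U**2/9 (g(U) = -U*U/9 = -U**2/9)
b(Q, u) = Q + 2*u
(-43*b(11, sqrt(6 + G(3))))*g(2) = (-43*(11 + 2*sqrt(6 - 7*3)))*(-1/9*2**2) = (-43*(11 + 2*sqrt(6 - 21)))*(-1/9*4) = -43*(11 + 2*sqrt(-15))*(-4/9) = -43*(11 + 2*(I*sqrt(15)))*(-4/9) = -43*(11 + 2*I*sqrt(15))*(-4/9) = (-473 - 86*I*sqrt(15))*(-4/9) = 1892/9 + 344*I*sqrt(15)/9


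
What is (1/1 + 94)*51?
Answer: 4845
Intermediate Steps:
(1/1 + 94)*51 = (1 + 94)*51 = 95*51 = 4845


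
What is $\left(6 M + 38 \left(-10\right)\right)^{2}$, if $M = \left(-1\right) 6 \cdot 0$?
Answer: $144400$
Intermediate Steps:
$M = 0$ ($M = \left(-6\right) 0 = 0$)
$\left(6 M + 38 \left(-10\right)\right)^{2} = \left(6 \cdot 0 + 38 \left(-10\right)\right)^{2} = \left(0 - 380\right)^{2} = \left(-380\right)^{2} = 144400$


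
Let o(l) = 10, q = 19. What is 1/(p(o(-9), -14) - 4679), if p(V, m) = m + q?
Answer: -1/4674 ≈ -0.00021395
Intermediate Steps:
p(V, m) = 19 + m (p(V, m) = m + 19 = 19 + m)
1/(p(o(-9), -14) - 4679) = 1/((19 - 14) - 4679) = 1/(5 - 4679) = 1/(-4674) = -1/4674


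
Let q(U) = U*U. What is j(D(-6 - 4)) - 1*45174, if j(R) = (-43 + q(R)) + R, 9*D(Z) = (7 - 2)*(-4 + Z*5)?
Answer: -44347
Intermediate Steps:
D(Z) = -20/9 + 25*Z/9 (D(Z) = ((7 - 2)*(-4 + Z*5))/9 = (5*(-4 + 5*Z))/9 = (-20 + 25*Z)/9 = -20/9 + 25*Z/9)
q(U) = U**2
j(R) = -43 + R + R**2 (j(R) = (-43 + R**2) + R = -43 + R + R**2)
j(D(-6 - 4)) - 1*45174 = (-43 + (-20/9 + 25*(-6 - 4)/9) + (-20/9 + 25*(-6 - 4)/9)**2) - 1*45174 = (-43 + (-20/9 + (25/9)*(-10)) + (-20/9 + (25/9)*(-10))**2) - 45174 = (-43 + (-20/9 - 250/9) + (-20/9 - 250/9)**2) - 45174 = (-43 - 30 + (-30)**2) - 45174 = (-43 - 30 + 900) - 45174 = 827 - 45174 = -44347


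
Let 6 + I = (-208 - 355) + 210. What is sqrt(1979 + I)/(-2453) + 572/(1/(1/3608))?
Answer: 13/82 - 18*sqrt(5)/2453 ≈ 0.14213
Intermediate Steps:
I = -359 (I = -6 + ((-208 - 355) + 210) = -6 + (-563 + 210) = -6 - 353 = -359)
sqrt(1979 + I)/(-2453) + 572/(1/(1/3608)) = sqrt(1979 - 359)/(-2453) + 572/(1/(1/3608)) = sqrt(1620)*(-1/2453) + 572/(1/(1/3608)) = (18*sqrt(5))*(-1/2453) + 572/3608 = -18*sqrt(5)/2453 + 572*(1/3608) = -18*sqrt(5)/2453 + 13/82 = 13/82 - 18*sqrt(5)/2453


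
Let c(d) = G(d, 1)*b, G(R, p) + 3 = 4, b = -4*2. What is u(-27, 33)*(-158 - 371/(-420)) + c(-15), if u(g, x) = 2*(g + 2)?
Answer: 47087/6 ≈ 7847.8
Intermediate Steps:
b = -8
G(R, p) = 1 (G(R, p) = -3 + 4 = 1)
u(g, x) = 4 + 2*g (u(g, x) = 2*(2 + g) = 4 + 2*g)
c(d) = -8 (c(d) = 1*(-8) = -8)
u(-27, 33)*(-158 - 371/(-420)) + c(-15) = (4 + 2*(-27))*(-158 - 371/(-420)) - 8 = (4 - 54)*(-158 - 371*(-1/420)) - 8 = -50*(-158 + 53/60) - 8 = -50*(-9427/60) - 8 = 47135/6 - 8 = 47087/6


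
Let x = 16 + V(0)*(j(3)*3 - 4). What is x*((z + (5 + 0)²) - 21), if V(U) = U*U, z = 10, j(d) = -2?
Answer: 224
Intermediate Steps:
V(U) = U²
x = 16 (x = 16 + 0²*(-2*3 - 4) = 16 + 0*(-6 - 4) = 16 + 0*(-10) = 16 + 0 = 16)
x*((z + (5 + 0)²) - 21) = 16*((10 + (5 + 0)²) - 21) = 16*((10 + 5²) - 21) = 16*((10 + 25) - 21) = 16*(35 - 21) = 16*14 = 224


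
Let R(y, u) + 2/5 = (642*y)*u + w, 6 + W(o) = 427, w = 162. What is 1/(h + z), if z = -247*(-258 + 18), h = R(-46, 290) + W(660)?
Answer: -5/42522087 ≈ -1.1759e-7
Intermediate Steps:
W(o) = 421 (W(o) = -6 + 427 = 421)
R(y, u) = 808/5 + 642*u*y (R(y, u) = -⅖ + ((642*y)*u + 162) = -⅖ + (642*u*y + 162) = -⅖ + (162 + 642*u*y) = 808/5 + 642*u*y)
h = -42818487/5 (h = (808/5 + 642*290*(-46)) + 421 = (808/5 - 8564280) + 421 = -42820592/5 + 421 = -42818487/5 ≈ -8.5637e+6)
z = 59280 (z = -247*(-240) = 59280)
1/(h + z) = 1/(-42818487/5 + 59280) = 1/(-42522087/5) = -5/42522087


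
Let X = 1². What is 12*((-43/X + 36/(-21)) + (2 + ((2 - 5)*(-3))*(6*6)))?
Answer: 23628/7 ≈ 3375.4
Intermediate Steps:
X = 1
12*((-43/X + 36/(-21)) + (2 + ((2 - 5)*(-3))*(6*6))) = 12*((-43/1 + 36/(-21)) + (2 + ((2 - 5)*(-3))*(6*6))) = 12*((-43*1 + 36*(-1/21)) + (2 - 3*(-3)*36)) = 12*((-43 - 12/7) + (2 + 9*36)) = 12*(-313/7 + (2 + 324)) = 12*(-313/7 + 326) = 12*(1969/7) = 23628/7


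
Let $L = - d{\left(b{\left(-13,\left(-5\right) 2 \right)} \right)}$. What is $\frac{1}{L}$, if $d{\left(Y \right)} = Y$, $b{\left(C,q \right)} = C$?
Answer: $\frac{1}{13} \approx 0.076923$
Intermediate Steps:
$L = 13$ ($L = \left(-1\right) \left(-13\right) = 13$)
$\frac{1}{L} = \frac{1}{13}$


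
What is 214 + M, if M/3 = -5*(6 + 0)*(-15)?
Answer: 1564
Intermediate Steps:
M = 1350 (M = 3*(-5*(6 + 0)*(-15)) = 3*(-5*6*(-15)) = 3*(-30*(-15)) = 3*450 = 1350)
214 + M = 214 + 1350 = 1564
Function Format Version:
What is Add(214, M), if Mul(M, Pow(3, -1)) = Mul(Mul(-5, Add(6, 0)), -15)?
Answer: 1564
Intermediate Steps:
M = 1350 (M = Mul(3, Mul(Mul(-5, Add(6, 0)), -15)) = Mul(3, Mul(Mul(-5, 6), -15)) = Mul(3, Mul(-30, -15)) = Mul(3, 450) = 1350)
Add(214, M) = Add(214, 1350) = 1564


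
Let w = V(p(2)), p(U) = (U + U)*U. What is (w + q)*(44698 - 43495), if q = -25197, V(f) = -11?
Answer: -30325224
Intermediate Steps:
p(U) = 2*U**2 (p(U) = (2*U)*U = 2*U**2)
w = -11
(w + q)*(44698 - 43495) = (-11 - 25197)*(44698 - 43495) = -25208*1203 = -30325224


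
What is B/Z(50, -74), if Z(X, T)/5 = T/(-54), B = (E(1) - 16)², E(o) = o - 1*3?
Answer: 8748/185 ≈ 47.286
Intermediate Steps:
E(o) = -3 + o (E(o) = o - 3 = -3 + o)
B = 324 (B = ((-3 + 1) - 16)² = (-2 - 16)² = (-18)² = 324)
Z(X, T) = -5*T/54 (Z(X, T) = 5*(T/(-54)) = 5*(T*(-1/54)) = 5*(-T/54) = -5*T/54)
B/Z(50, -74) = 324/((-5/54*(-74))) = 324/(185/27) = 324*(27/185) = 8748/185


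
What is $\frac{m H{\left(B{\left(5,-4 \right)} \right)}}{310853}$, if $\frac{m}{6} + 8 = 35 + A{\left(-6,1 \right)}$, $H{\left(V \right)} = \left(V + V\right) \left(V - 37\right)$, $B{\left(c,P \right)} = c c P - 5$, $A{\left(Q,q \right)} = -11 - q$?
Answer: $\frac{2683800}{310853} \approx 8.6337$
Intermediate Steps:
$B{\left(c,P \right)} = -5 + P c^{2}$ ($B{\left(c,P \right)} = c^{2} P - 5 = P c^{2} - 5 = -5 + P c^{2}$)
$H{\left(V \right)} = 2 V \left(-37 + V\right)$
$m = 90$ ($m = -48 + 6 \left(35 - 12\right) = -48 + 6 \cdot 23 = -48 + 138 = 90$)
$\frac{m H{\left(B{\left(5,-4 \right)} \right)}}{310853} = \frac{90 \cdot 2 \left(-5 - 4 \cdot 5^{2}\right) \left(-37 - \left(5 + 4 \cdot 5^{2}\right)\right)}{310853} = 90 \cdot 2 \left(-5 - 100\right) \left(-37 - 105\right) \frac{1}{310853} = 90 \cdot 2 \left(-105\right) \left(-37 - 105\right) \frac{1}{310853} = 90 \cdot 2 \left(-105\right) \left(-142\right) \frac{1}{310853} = 90 \cdot 29820 \cdot \frac{1}{310853} = 2683800 \cdot \frac{1}{310853} = \frac{2683800}{310853}$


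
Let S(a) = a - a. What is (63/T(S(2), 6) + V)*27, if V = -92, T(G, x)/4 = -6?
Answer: -20439/8 ≈ -2554.9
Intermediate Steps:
S(a) = 0
T(G, x) = -24 (T(G, x) = 4*(-6) = -24)
(63/T(S(2), 6) + V)*27 = (63/(-24) - 92)*27 = (63*(-1/24) - 92)*27 = (-21/8 - 92)*27 = -757/8*27 = -20439/8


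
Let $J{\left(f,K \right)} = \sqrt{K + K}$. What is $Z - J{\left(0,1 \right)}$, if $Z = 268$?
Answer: $268 - \sqrt{2} \approx 266.59$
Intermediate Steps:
$J{\left(f,K \right)} = \sqrt{2} \sqrt{K}$ ($J{\left(f,K \right)} = \sqrt{2 K} = \sqrt{2} \sqrt{K}$)
$Z - J{\left(0,1 \right)} = 268 - \sqrt{2} \sqrt{1} = 268 - \sqrt{2} \cdot 1 = 268 - \sqrt{2}$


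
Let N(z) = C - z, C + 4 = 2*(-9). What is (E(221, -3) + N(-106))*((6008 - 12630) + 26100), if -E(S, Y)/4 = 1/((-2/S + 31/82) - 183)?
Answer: 5416484390392/3309639 ≈ 1.6366e+6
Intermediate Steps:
C = -22 (C = -4 + 2*(-9) = -4 - 18 = -22)
N(z) = -22 - z
E(S, Y) = -4/(-14975/82 - 2/S) (E(S, Y) = -4/((-2/S + 31/82) - 183) = -4/((31/82 - 2/S) - 183) = -4/(-14975/82 - 2/S))
(E(221, -3) + N(-106))*((6008 - 12630) + 26100) = (328*221/(164 + 14975*221) + (-22 - 1*(-106)))*((6008 - 12630) + 26100) = (328*221/(164 + 3309475) + (-22 + 106))*(-6622 + 26100) = (328*221/3309639 + 84)*19478 = (328*221*(1/3309639) + 84)*19478 = (72488/3309639 + 84)*19478 = (278082164/3309639)*19478 = 5416484390392/3309639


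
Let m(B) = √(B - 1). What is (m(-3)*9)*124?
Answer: 2232*I ≈ 2232.0*I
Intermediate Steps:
m(B) = √(-1 + B)
(m(-3)*9)*124 = (√(-1 - 3)*9)*124 = (√(-4)*9)*124 = ((2*I)*9)*124 = (18*I)*124 = 2232*I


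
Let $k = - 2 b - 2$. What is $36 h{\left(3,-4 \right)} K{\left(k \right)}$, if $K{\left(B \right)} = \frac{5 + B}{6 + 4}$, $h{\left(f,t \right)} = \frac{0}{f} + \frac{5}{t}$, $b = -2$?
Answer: $- \frac{63}{2} \approx -31.5$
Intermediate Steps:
$k = 2$ ($k = \left(-2\right) \left(-2\right) - 2 = 4 - 2 = 2$)
$h{\left(f,t \right)} = \frac{5}{t}$ ($h{\left(f,t \right)} = 0 + \frac{5}{t} = \frac{5}{t}$)
$K{\left(B \right)} = \frac{1}{2} + \frac{B}{10}$ ($K{\left(B \right)} = \frac{5 + B}{10} = \left(5 + B\right) \frac{1}{10} = \frac{1}{2} + \frac{B}{10}$)
$36 h{\left(3,-4 \right)} K{\left(k \right)} = 36 \frac{5}{-4} \left(\frac{1}{2} + \frac{1}{10} \cdot 2\right) = 36 \cdot 5 \left(- \frac{1}{4}\right) \left(\frac{1}{2} + \frac{1}{5}\right) = 36 \left(- \frac{5}{4}\right) \frac{7}{10} = \left(-45\right) \frac{7}{10} = - \frac{63}{2}$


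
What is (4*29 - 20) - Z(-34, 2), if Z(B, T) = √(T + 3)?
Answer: 96 - √5 ≈ 93.764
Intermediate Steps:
Z(B, T) = √(3 + T)
(4*29 - 20) - Z(-34, 2) = (4*29 - 20) - √(3 + 2) = (116 - 20) - √5 = 96 - √5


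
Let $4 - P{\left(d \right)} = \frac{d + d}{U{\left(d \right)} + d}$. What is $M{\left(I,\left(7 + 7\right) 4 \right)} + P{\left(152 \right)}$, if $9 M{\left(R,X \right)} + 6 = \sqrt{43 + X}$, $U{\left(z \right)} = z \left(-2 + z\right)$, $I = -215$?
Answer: $\frac{1504}{453} + \frac{\sqrt{11}}{3} \approx 4.4256$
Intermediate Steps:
$P{\left(d \right)} = 4 - \frac{2 d}{d + d \left(-2 + d\right)}$ ($P{\left(d \right)} = 4 - \frac{d + d}{d \left(-2 + d\right) + d} = 4 - \frac{2 d}{d + d \left(-2 + d\right)}$)
$M{\left(R,X \right)} = - \frac{2}{3} + \frac{\sqrt{43 + X}}{9}$
$M{\left(I,\left(7 + 7\right) 4 \right)} + P{\left(152 \right)} = \left(- \frac{2}{3} + \frac{\sqrt{43 + \left(7 + 7\right) 4}}{9}\right) + \frac{2 \left(-3 + 2 \cdot 152\right)}{-1 + 152} = \left(- \frac{2}{3} + \frac{\sqrt{43 + 14 \cdot 4}}{9}\right) + \frac{2 \left(-3 + 304\right)}{151} = \left(- \frac{2}{3} + \frac{\sqrt{43 + 56}}{9}\right) + 2 \cdot \frac{1}{151} \cdot 301 = \left(- \frac{2}{3} + \frac{\sqrt{99}}{9}\right) + \frac{602}{151} = \left(- \frac{2}{3} + \frac{3 \sqrt{11}}{9}\right) + \frac{602}{151} = \left(- \frac{2}{3} + \frac{\sqrt{11}}{3}\right) + \frac{602}{151} = \frac{1504}{453} + \frac{\sqrt{11}}{3}$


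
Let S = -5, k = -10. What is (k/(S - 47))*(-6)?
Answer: -15/13 ≈ -1.1538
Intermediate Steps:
(k/(S - 47))*(-6) = -10/(-5 - 47)*(-6) = -10/(-52)*(-6) = -10*(-1/52)*(-6) = (5/26)*(-6) = -15/13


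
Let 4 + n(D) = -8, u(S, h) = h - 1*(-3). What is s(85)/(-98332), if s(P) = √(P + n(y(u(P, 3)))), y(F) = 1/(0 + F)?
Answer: -√73/98332 ≈ -8.6889e-5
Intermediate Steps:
u(S, h) = 3 + h (u(S, h) = h + 3 = 3 + h)
y(F) = 1/F
n(D) = -12 (n(D) = -4 - 8 = -12)
s(P) = √(-12 + P) (s(P) = √(P - 12) = √(-12 + P))
s(85)/(-98332) = √(-12 + 85)/(-98332) = √73*(-1/98332) = -√73/98332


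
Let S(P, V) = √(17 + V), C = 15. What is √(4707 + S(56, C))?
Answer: √(4707 + 4*√2) ≈ 68.649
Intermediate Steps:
√(4707 + S(56, C)) = √(4707 + √(17 + 15)) = √(4707 + √32) = √(4707 + 4*√2)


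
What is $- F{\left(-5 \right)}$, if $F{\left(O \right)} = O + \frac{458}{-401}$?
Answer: $\frac{2463}{401} \approx 6.1421$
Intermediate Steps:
$F{\left(O \right)} = - \frac{458}{401} + O$ ($F{\left(O \right)} = O + 458 \left(- \frac{1}{401}\right) = O - \frac{458}{401} = - \frac{458}{401} + O$)
$- F{\left(-5 \right)} = - (- \frac{458}{401} - 5) = \left(-1\right) \left(- \frac{2463}{401}\right) = \frac{2463}{401}$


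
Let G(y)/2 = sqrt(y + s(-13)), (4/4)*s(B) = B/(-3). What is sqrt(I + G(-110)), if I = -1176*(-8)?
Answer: sqrt(84672 + 6*I*sqrt(951))/3 ≈ 96.995 + 0.10598*I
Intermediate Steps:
s(B) = -B/3 (s(B) = B/(-3) = B*(-1/3) = -B/3)
I = 9408
G(y) = 2*sqrt(13/3 + y) (G(y) = 2*sqrt(y - 1/3*(-13)) = 2*sqrt(y + 13/3) = 2*sqrt(13/3 + y))
sqrt(I + G(-110)) = sqrt(9408 + 2*sqrt(39 + 9*(-110))/3) = sqrt(9408 + 2*sqrt(39 - 990)/3) = sqrt(9408 + 2*sqrt(-951)/3) = sqrt(9408 + 2*(I*sqrt(951))/3) = sqrt(9408 + 2*I*sqrt(951)/3)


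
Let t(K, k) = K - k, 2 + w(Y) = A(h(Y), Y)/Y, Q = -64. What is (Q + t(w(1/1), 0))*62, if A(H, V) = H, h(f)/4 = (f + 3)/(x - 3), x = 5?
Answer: -3596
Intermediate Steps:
h(f) = 6 + 2*f (h(f) = 4*((f + 3)/(5 - 3)) = 4*((3 + f)/2) = 4*((3 + f)*(½)) = 4*(3/2 + f/2) = 6 + 2*f)
w(Y) = -2 + (6 + 2*Y)/Y
(Q + t(w(1/1), 0))*62 = (-64 + (6/((1/1)) - 1*0))*62 = (-64 + (6/((1*1)) + 0))*62 = (-64 + (6/1 + 0))*62 = (-64 + (6*1 + 0))*62 = (-64 + (6 + 0))*62 = (-64 + 6)*62 = -58*62 = -3596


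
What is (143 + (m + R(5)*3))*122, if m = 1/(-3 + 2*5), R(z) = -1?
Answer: 119682/7 ≈ 17097.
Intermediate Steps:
m = ⅐ (m = 1/(-3 + 10) = 1/7 = ⅐ ≈ 0.14286)
(143 + (m + R(5)*3))*122 = (143 + (⅐ - 1*3))*122 = (143 + (⅐ - 3))*122 = (143 - 20/7)*122 = (981/7)*122 = 119682/7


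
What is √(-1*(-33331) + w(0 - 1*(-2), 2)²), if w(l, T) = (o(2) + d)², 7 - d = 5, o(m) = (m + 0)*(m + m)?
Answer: √43331 ≈ 208.16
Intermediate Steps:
o(m) = 2*m² (o(m) = m*(2*m) = 2*m²)
d = 2 (d = 7 - 1*5 = 7 - 5 = 2)
w(l, T) = 100 (w(l, T) = (2*2² + 2)² = (2*4 + 2)² = (8 + 2)² = 10² = 100)
√(-1*(-33331) + w(0 - 1*(-2), 2)²) = √(-1*(-33331) + 100²) = √(33331 + 10000) = √43331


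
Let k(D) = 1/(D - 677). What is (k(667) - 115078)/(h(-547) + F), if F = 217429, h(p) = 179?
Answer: -1150781/2176080 ≈ -0.52883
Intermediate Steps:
k(D) = 1/(-677 + D)
(k(667) - 115078)/(h(-547) + F) = (1/(-677 + 667) - 115078)/(179 + 217429) = (1/(-10) - 115078)/217608 = (-⅒ - 115078)*(1/217608) = -1150781/10*1/217608 = -1150781/2176080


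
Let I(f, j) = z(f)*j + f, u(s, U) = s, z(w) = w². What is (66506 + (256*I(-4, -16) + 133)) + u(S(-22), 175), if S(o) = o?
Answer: 57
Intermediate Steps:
I(f, j) = f + j*f² (I(f, j) = f²*j + f = j*f² + f = f + j*f²)
(66506 + (256*I(-4, -16) + 133)) + u(S(-22), 175) = (66506 + (256*(-4*(1 - 4*(-16))) + 133)) - 22 = (66506 + (256*(-4*(1 + 64)) + 133)) - 22 = (66506 + (256*(-4*65) + 133)) - 22 = (66506 + (256*(-260) + 133)) - 22 = (66506 + (-66560 + 133)) - 22 = (66506 - 66427) - 22 = 79 - 22 = 57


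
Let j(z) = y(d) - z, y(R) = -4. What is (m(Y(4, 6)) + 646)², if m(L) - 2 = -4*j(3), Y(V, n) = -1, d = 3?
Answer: 456976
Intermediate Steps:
j(z) = -4 - z
m(L) = 30 (m(L) = 2 - 4*(-4 - 1*3) = 2 - 4*(-4 - 3) = 2 - 4*(-7) = 2 + 28 = 30)
(m(Y(4, 6)) + 646)² = (30 + 646)² = 676² = 456976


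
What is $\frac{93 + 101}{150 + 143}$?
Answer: $\frac{194}{293} \approx 0.66212$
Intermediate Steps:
$\frac{93 + 101}{150 + 143} = \frac{1}{293} \cdot 194 = \frac{194}{293}$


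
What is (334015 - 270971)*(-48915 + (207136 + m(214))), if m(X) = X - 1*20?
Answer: 9987115260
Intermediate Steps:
m(X) = -20 + X (m(X) = X - 20 = -20 + X)
(334015 - 270971)*(-48915 + (207136 + m(214))) = (334015 - 270971)*(-48915 + (207136 + (-20 + 214))) = 63044*(-48915 + (207136 + 194)) = 63044*(-48915 + 207330) = 63044*158415 = 9987115260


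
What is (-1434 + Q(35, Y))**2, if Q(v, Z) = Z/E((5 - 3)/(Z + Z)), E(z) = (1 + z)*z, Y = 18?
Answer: 458559396/361 ≈ 1.2702e+6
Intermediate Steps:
E(z) = z*(1 + z)
Q(v, Z) = Z**2/(1 + 1/Z) (Q(v, Z) = Z/((((5 - 3)/(Z + Z))*(1 + (5 - 3)/(Z + Z)))) = Z/(((2/((2*Z)))*(1 + 2/((2*Z))))) = Z/(((2*(1/(2*Z)))*(1 + 2*(1/(2*Z))))) = Z/(((1 + 1/Z)/Z)) = Z*(Z/(1 + 1/Z)) = Z**2/(1 + 1/Z))
(-1434 + Q(35, Y))**2 = (-1434 + 18**3/(1 + 18))**2 = (-1434 + 5832/19)**2 = (-21414/19)**2 = 458559396/361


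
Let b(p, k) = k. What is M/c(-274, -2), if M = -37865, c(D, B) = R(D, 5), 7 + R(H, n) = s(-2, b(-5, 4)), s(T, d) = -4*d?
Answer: 37865/23 ≈ 1646.3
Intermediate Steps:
R(H, n) = -23 (R(H, n) = -7 - 4*4 = -7 - 16 = -23)
c(D, B) = -23
M/c(-274, -2) = -37865/(-23) = -37865*(-1/23) = 37865/23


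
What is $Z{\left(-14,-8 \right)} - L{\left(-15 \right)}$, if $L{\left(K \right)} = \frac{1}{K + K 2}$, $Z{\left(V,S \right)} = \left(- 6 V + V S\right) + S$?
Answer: $\frac{8461}{45} \approx 188.02$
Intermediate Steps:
$Z{\left(V,S \right)} = S - 6 V + S V$ ($Z{\left(V,S \right)} = \left(- 6 V + S V\right) + S = S - 6 V + S V$)
$L{\left(K \right)} = \frac{1}{3 K}$ ($L{\left(K \right)} = \frac{1}{K + 2 K} = \frac{1}{3 K}$)
$Z{\left(-14,-8 \right)} - L{\left(-15 \right)} = \left(-8 - -84 - -112\right) - \frac{1}{3 \left(-15\right)} = \left(-8 + 84 + 112\right) - \frac{1}{3} \left(- \frac{1}{15}\right) = 188 - - \frac{1}{45} = 188 + \frac{1}{45} = \frac{8461}{45}$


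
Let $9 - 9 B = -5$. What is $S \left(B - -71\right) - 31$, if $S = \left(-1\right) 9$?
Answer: $-684$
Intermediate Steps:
$B = \frac{14}{9}$ ($B = 1 - - \frac{5}{9} = 1 + \frac{5}{9} = \frac{14}{9} \approx 1.5556$)
$S = -9$
$S \left(B - -71\right) - 31 = - 9 \left(\frac{14}{9} - -71\right) - 31 = - 9 \left(\frac{14}{9} + 71\right) - 31 = \left(-9\right) \frac{653}{9} - 31 = -653 - 31 = -684$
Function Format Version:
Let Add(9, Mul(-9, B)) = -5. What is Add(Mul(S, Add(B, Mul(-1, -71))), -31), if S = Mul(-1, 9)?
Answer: -684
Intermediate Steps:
B = Rational(14, 9) (B = Add(1, Mul(Rational(-1, 9), -5)) = Add(1, Rational(5, 9)) = Rational(14, 9) ≈ 1.5556)
S = -9
Add(Mul(S, Add(B, Mul(-1, -71))), -31) = Add(Mul(-9, Add(Rational(14, 9), Mul(-1, -71))), -31) = Add(Mul(-9, Add(Rational(14, 9), 71)), -31) = Add(Mul(-9, Rational(653, 9)), -31) = Add(-653, -31) = -684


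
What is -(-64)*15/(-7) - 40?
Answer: -1240/7 ≈ -177.14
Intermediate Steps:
-(-64)*15/(-7) - 40 = -(-64)*15*(-⅐) - 40 = -(-64)*(-15)/7 - 40 = -32*30/7 - 40 = -960/7 - 40 = -1240/7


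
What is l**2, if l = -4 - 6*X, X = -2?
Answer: 64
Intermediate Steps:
l = 8 (l = -4 - 6*(-2) = -4 + 12 = 8)
l**2 = 8**2 = 64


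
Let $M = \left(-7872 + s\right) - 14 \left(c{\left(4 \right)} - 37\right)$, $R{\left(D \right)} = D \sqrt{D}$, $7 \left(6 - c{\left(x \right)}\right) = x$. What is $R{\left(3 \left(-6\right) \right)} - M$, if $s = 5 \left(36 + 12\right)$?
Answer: $7190 - 54 i \sqrt{2} \approx 7190.0 - 76.368 i$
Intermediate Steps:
$s = 240$ ($s = 5 \cdot 48 = 240$)
$c{\left(x \right)} = 6 - \frac{x}{7}$
$R{\left(D \right)} = D^{\frac{3}{2}}$
$M = -7190$ ($M = \left(-7872 + 240\right) - 14 \left(\left(6 - \frac{4}{7}\right) - 37\right) = -7632 - 14 \left(\left(6 - \frac{4}{7}\right) - 37\right) = -7632 - 14 \left(\frac{38}{7} - 37\right) = -7632 - -442 = -7632 + 442 = -7190$)
$R{\left(3 \left(-6\right) \right)} - M = \left(3 \left(-6\right)\right)^{\frac{3}{2}} - -7190 = \left(-18\right)^{\frac{3}{2}} + 7190 = - 54 i \sqrt{2} + 7190 = 7190 - 54 i \sqrt{2}$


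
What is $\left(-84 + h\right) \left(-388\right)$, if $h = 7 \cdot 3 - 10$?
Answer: $28324$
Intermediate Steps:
$h = 11$ ($h = 21 - 10 = 11$)
$\left(-84 + h\right) \left(-388\right) = \left(-84 + 11\right) \left(-388\right) = \left(-73\right) \left(-388\right) = 28324$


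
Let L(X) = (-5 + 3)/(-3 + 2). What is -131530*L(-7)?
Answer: -263060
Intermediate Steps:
L(X) = 2 (L(X) = -2/(-1) = -2*(-1) = 2)
-131530*L(-7) = -131530*2 = -263060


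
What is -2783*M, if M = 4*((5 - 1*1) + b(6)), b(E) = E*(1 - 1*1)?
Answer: -44528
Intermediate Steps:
b(E) = 0 (b(E) = E*(1 - 1) = E*0 = 0)
M = 16 (M = 4*((5 - 1*1) + 0) = 4*((5 - 1) + 0) = 4*(4 + 0) = 4*4 = 16)
-2783*M = -2783*16 = -44528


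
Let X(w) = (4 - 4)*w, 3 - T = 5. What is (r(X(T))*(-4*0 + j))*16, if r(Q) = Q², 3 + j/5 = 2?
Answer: 0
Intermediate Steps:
T = -2 (T = 3 - 1*5 = 3 - 5 = -2)
j = -5 (j = -15 + 5*2 = -15 + 10 = -5)
X(w) = 0 (X(w) = 0*w = 0)
(r(X(T))*(-4*0 + j))*16 = (0²*(-4*0 - 5))*16 = (0*(0 - 5))*16 = (0*(-5))*16 = 0*16 = 0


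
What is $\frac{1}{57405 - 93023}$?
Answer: $- \frac{1}{35618} \approx -2.8076 \cdot 10^{-5}$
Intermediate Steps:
$\frac{1}{57405 - 93023} = \frac{1}{-35618} = - \frac{1}{35618}$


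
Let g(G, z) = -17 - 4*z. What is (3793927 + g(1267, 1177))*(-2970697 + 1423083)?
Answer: -5864222064028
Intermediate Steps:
(3793927 + g(1267, 1177))*(-2970697 + 1423083) = (3793927 + (-17 - 4*1177))*(-2970697 + 1423083) = (3793927 + (-17 - 4708))*(-1547614) = (3793927 - 4725)*(-1547614) = 3789202*(-1547614) = -5864222064028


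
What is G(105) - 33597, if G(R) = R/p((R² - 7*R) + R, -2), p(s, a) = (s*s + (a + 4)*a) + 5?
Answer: -3630358305417/108056026 ≈ -33597.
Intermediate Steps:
p(s, a) = 5 + s² + a*(4 + a) (p(s, a) = (s² + (4 + a)*a) + 5 = (s² + a*(4 + a)) + 5 = 5 + s² + a*(4 + a))
G(R) = R/(1 + (R² - 6*R)²) (G(R) = R/(5 + (-2)² + ((R² - 7*R) + R)² + 4*(-2)) = R/(5 + 4 + (R² - 6*R)² - 8) = R/(1 + (R² - 6*R)²))
G(105) - 33597 = 105/(1 + 105²*(-6 + 105)²) - 33597 = 105/(1 + 11025*99²) - 33597 = 105/(1 + 11025*9801) - 33597 = 105/(1 + 108056025) - 33597 = 105/108056026 - 33597 = -3630358305417/108056026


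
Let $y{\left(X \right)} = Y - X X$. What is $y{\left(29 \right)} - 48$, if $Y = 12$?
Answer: $-877$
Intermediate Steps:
$y{\left(X \right)} = 12 - X^{2}$ ($y{\left(X \right)} = 12 - X X = 12 - X^{2}$)
$y{\left(29 \right)} - 48 = \left(12 - 29^{2}\right) - 48 = \left(12 - 841\right) - 48 = -829 - 48 = -877$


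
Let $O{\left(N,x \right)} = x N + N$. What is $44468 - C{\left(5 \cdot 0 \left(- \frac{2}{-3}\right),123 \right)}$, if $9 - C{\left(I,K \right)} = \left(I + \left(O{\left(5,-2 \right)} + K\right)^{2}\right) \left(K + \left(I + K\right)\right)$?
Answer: $3469763$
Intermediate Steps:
$O{\left(N,x \right)} = N + N x$ ($O{\left(N,x \right)} = N x + N = N + N x$)
$C{\left(I,K \right)} = 9 - \left(I + \left(-5 + K\right)^{2}\right) \left(I + 2 K\right)$ ($C{\left(I,K \right)} = 9 - \left(I + \left(5 \left(1 - 2\right) + K\right)^{2}\right) \left(K + \left(I + K\right)\right) = 9 - \left(I + \left(5 \left(-1\right) + K\right)^{2}\right) \left(I + 2 K\right) = 9 - \left(I + \left(-5 + K\right)^{2}\right) \left(I + 2 K\right)$)
$44468 - C{\left(5 \cdot 0 \left(- \frac{2}{-3}\right),123 \right)} = 44468 - \left(9 - \left(5 \cdot 0 \left(- \frac{2}{-3}\right)\right)^{2} - 5 \cdot 0 \left(- \frac{2}{-3}\right) \left(-5 + 123\right)^{2} - 2 \cdot 5 \cdot 0 \left(- \frac{2}{-3}\right) 123 - 246 \left(-5 + 123\right)^{2}\right) = 44468 - \left(9 - \left(0 \left(\left(-2\right) \left(- \frac{1}{3}\right)\right)\right)^{2} - 0 \left(\left(-2\right) \left(- \frac{1}{3}\right)\right) 118^{2} - 2 \cdot 0 \left(\left(-2\right) \left(- \frac{1}{3}\right)\right) 123 - 246 \cdot 118^{2}\right) = 44468 - \left(9 - \left(0 \cdot \frac{2}{3}\right)^{2} - 0 \cdot \frac{2}{3} \cdot 13924 - 2 \cdot 0 \cdot \frac{2}{3} \cdot 123 - 246 \cdot 13924\right) = 44468 - \left(9 - 0^{2} - 0 \cdot 13924 - 0 \cdot 123 - 3425304\right) = 44468 - \left(9 - 0 + 0 + 0 - 3425304\right) = 44468 - \left(9 + 0 + 0 + 0 - 3425304\right) = 44468 - -3425295 = 44468 + 3425295 = 3469763$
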